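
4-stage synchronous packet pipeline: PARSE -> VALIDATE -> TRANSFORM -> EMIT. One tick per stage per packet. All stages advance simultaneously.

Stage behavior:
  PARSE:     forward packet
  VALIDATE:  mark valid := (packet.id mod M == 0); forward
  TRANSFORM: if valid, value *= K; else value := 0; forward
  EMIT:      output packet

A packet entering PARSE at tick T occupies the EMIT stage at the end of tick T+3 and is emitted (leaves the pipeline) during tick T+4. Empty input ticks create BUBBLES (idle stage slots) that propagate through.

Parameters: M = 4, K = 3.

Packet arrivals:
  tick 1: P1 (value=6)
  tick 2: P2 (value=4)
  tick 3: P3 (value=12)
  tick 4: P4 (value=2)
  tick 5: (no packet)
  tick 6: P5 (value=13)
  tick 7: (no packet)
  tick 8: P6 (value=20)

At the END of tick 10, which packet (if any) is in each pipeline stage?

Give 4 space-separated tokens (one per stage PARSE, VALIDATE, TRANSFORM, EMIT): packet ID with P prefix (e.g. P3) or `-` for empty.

Tick 1: [PARSE:P1(v=6,ok=F), VALIDATE:-, TRANSFORM:-, EMIT:-] out:-; in:P1
Tick 2: [PARSE:P2(v=4,ok=F), VALIDATE:P1(v=6,ok=F), TRANSFORM:-, EMIT:-] out:-; in:P2
Tick 3: [PARSE:P3(v=12,ok=F), VALIDATE:P2(v=4,ok=F), TRANSFORM:P1(v=0,ok=F), EMIT:-] out:-; in:P3
Tick 4: [PARSE:P4(v=2,ok=F), VALIDATE:P3(v=12,ok=F), TRANSFORM:P2(v=0,ok=F), EMIT:P1(v=0,ok=F)] out:-; in:P4
Tick 5: [PARSE:-, VALIDATE:P4(v=2,ok=T), TRANSFORM:P3(v=0,ok=F), EMIT:P2(v=0,ok=F)] out:P1(v=0); in:-
Tick 6: [PARSE:P5(v=13,ok=F), VALIDATE:-, TRANSFORM:P4(v=6,ok=T), EMIT:P3(v=0,ok=F)] out:P2(v=0); in:P5
Tick 7: [PARSE:-, VALIDATE:P5(v=13,ok=F), TRANSFORM:-, EMIT:P4(v=6,ok=T)] out:P3(v=0); in:-
Tick 8: [PARSE:P6(v=20,ok=F), VALIDATE:-, TRANSFORM:P5(v=0,ok=F), EMIT:-] out:P4(v=6); in:P6
Tick 9: [PARSE:-, VALIDATE:P6(v=20,ok=F), TRANSFORM:-, EMIT:P5(v=0,ok=F)] out:-; in:-
Tick 10: [PARSE:-, VALIDATE:-, TRANSFORM:P6(v=0,ok=F), EMIT:-] out:P5(v=0); in:-
At end of tick 10: ['-', '-', 'P6', '-']

Answer: - - P6 -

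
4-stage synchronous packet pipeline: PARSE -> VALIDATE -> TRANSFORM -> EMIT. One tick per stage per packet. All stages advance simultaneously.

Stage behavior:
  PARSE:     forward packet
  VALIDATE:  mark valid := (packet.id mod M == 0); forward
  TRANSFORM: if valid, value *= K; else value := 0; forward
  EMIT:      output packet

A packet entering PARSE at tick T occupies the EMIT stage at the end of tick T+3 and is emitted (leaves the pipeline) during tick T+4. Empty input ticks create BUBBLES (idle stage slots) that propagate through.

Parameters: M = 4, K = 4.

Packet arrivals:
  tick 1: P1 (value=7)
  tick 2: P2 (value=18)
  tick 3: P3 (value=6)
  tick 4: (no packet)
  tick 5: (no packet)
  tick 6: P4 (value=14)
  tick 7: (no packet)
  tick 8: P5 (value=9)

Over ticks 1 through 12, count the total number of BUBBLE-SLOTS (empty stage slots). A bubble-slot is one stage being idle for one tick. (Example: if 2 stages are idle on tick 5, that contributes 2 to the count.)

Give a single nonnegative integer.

Tick 1: [PARSE:P1(v=7,ok=F), VALIDATE:-, TRANSFORM:-, EMIT:-] out:-; bubbles=3
Tick 2: [PARSE:P2(v=18,ok=F), VALIDATE:P1(v=7,ok=F), TRANSFORM:-, EMIT:-] out:-; bubbles=2
Tick 3: [PARSE:P3(v=6,ok=F), VALIDATE:P2(v=18,ok=F), TRANSFORM:P1(v=0,ok=F), EMIT:-] out:-; bubbles=1
Tick 4: [PARSE:-, VALIDATE:P3(v=6,ok=F), TRANSFORM:P2(v=0,ok=F), EMIT:P1(v=0,ok=F)] out:-; bubbles=1
Tick 5: [PARSE:-, VALIDATE:-, TRANSFORM:P3(v=0,ok=F), EMIT:P2(v=0,ok=F)] out:P1(v=0); bubbles=2
Tick 6: [PARSE:P4(v=14,ok=F), VALIDATE:-, TRANSFORM:-, EMIT:P3(v=0,ok=F)] out:P2(v=0); bubbles=2
Tick 7: [PARSE:-, VALIDATE:P4(v=14,ok=T), TRANSFORM:-, EMIT:-] out:P3(v=0); bubbles=3
Tick 8: [PARSE:P5(v=9,ok=F), VALIDATE:-, TRANSFORM:P4(v=56,ok=T), EMIT:-] out:-; bubbles=2
Tick 9: [PARSE:-, VALIDATE:P5(v=9,ok=F), TRANSFORM:-, EMIT:P4(v=56,ok=T)] out:-; bubbles=2
Tick 10: [PARSE:-, VALIDATE:-, TRANSFORM:P5(v=0,ok=F), EMIT:-] out:P4(v=56); bubbles=3
Tick 11: [PARSE:-, VALIDATE:-, TRANSFORM:-, EMIT:P5(v=0,ok=F)] out:-; bubbles=3
Tick 12: [PARSE:-, VALIDATE:-, TRANSFORM:-, EMIT:-] out:P5(v=0); bubbles=4
Total bubble-slots: 28

Answer: 28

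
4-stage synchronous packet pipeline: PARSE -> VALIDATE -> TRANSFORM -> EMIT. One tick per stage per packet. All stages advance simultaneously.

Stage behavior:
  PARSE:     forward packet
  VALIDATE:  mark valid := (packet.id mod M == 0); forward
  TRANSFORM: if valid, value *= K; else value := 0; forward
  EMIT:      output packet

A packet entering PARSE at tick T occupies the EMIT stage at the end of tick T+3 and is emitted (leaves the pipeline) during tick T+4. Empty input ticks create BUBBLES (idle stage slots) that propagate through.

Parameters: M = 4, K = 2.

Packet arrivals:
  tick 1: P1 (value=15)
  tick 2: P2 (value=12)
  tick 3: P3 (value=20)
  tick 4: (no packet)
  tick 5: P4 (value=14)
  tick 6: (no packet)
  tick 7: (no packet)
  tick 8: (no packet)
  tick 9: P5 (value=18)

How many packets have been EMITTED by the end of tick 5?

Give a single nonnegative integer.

Answer: 1

Derivation:
Tick 1: [PARSE:P1(v=15,ok=F), VALIDATE:-, TRANSFORM:-, EMIT:-] out:-; in:P1
Tick 2: [PARSE:P2(v=12,ok=F), VALIDATE:P1(v=15,ok=F), TRANSFORM:-, EMIT:-] out:-; in:P2
Tick 3: [PARSE:P3(v=20,ok=F), VALIDATE:P2(v=12,ok=F), TRANSFORM:P1(v=0,ok=F), EMIT:-] out:-; in:P3
Tick 4: [PARSE:-, VALIDATE:P3(v=20,ok=F), TRANSFORM:P2(v=0,ok=F), EMIT:P1(v=0,ok=F)] out:-; in:-
Tick 5: [PARSE:P4(v=14,ok=F), VALIDATE:-, TRANSFORM:P3(v=0,ok=F), EMIT:P2(v=0,ok=F)] out:P1(v=0); in:P4
Emitted by tick 5: ['P1']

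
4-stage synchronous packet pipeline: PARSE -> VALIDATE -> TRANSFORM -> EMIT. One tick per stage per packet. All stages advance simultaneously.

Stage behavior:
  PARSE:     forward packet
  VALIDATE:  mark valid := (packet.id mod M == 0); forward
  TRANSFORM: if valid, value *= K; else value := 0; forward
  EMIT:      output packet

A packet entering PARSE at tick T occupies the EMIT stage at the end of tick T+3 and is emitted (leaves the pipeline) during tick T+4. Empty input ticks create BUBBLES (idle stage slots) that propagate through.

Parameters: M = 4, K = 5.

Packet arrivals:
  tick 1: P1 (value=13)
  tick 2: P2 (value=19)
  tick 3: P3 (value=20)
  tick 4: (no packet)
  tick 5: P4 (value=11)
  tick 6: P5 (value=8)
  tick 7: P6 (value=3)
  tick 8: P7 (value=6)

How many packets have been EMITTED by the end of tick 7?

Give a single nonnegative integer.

Tick 1: [PARSE:P1(v=13,ok=F), VALIDATE:-, TRANSFORM:-, EMIT:-] out:-; in:P1
Tick 2: [PARSE:P2(v=19,ok=F), VALIDATE:P1(v=13,ok=F), TRANSFORM:-, EMIT:-] out:-; in:P2
Tick 3: [PARSE:P3(v=20,ok=F), VALIDATE:P2(v=19,ok=F), TRANSFORM:P1(v=0,ok=F), EMIT:-] out:-; in:P3
Tick 4: [PARSE:-, VALIDATE:P3(v=20,ok=F), TRANSFORM:P2(v=0,ok=F), EMIT:P1(v=0,ok=F)] out:-; in:-
Tick 5: [PARSE:P4(v=11,ok=F), VALIDATE:-, TRANSFORM:P3(v=0,ok=F), EMIT:P2(v=0,ok=F)] out:P1(v=0); in:P4
Tick 6: [PARSE:P5(v=8,ok=F), VALIDATE:P4(v=11,ok=T), TRANSFORM:-, EMIT:P3(v=0,ok=F)] out:P2(v=0); in:P5
Tick 7: [PARSE:P6(v=3,ok=F), VALIDATE:P5(v=8,ok=F), TRANSFORM:P4(v=55,ok=T), EMIT:-] out:P3(v=0); in:P6
Emitted by tick 7: ['P1', 'P2', 'P3']

Answer: 3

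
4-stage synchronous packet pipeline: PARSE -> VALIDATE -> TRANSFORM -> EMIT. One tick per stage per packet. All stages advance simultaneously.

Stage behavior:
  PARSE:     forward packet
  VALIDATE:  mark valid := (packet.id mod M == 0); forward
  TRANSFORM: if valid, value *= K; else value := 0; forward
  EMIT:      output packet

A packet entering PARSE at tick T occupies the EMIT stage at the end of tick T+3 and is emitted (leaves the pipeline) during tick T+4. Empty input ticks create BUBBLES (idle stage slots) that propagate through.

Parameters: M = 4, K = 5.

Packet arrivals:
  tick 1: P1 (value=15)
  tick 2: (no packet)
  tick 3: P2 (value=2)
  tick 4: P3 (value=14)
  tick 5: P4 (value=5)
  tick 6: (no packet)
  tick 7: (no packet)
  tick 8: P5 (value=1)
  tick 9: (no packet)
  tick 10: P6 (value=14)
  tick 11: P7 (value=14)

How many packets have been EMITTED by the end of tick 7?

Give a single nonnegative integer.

Tick 1: [PARSE:P1(v=15,ok=F), VALIDATE:-, TRANSFORM:-, EMIT:-] out:-; in:P1
Tick 2: [PARSE:-, VALIDATE:P1(v=15,ok=F), TRANSFORM:-, EMIT:-] out:-; in:-
Tick 3: [PARSE:P2(v=2,ok=F), VALIDATE:-, TRANSFORM:P1(v=0,ok=F), EMIT:-] out:-; in:P2
Tick 4: [PARSE:P3(v=14,ok=F), VALIDATE:P2(v=2,ok=F), TRANSFORM:-, EMIT:P1(v=0,ok=F)] out:-; in:P3
Tick 5: [PARSE:P4(v=5,ok=F), VALIDATE:P3(v=14,ok=F), TRANSFORM:P2(v=0,ok=F), EMIT:-] out:P1(v=0); in:P4
Tick 6: [PARSE:-, VALIDATE:P4(v=5,ok=T), TRANSFORM:P3(v=0,ok=F), EMIT:P2(v=0,ok=F)] out:-; in:-
Tick 7: [PARSE:-, VALIDATE:-, TRANSFORM:P4(v=25,ok=T), EMIT:P3(v=0,ok=F)] out:P2(v=0); in:-
Emitted by tick 7: ['P1', 'P2']

Answer: 2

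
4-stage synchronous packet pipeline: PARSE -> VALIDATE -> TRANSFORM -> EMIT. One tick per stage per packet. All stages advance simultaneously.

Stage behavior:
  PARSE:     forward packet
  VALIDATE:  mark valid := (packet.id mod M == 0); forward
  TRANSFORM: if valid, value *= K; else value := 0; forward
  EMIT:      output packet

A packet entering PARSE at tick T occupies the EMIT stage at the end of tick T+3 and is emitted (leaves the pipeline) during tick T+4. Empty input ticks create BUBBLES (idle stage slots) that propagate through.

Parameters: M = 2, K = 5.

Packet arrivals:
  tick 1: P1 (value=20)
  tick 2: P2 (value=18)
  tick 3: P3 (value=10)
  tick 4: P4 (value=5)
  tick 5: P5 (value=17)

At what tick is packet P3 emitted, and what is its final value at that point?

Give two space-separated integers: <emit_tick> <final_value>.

Tick 1: [PARSE:P1(v=20,ok=F), VALIDATE:-, TRANSFORM:-, EMIT:-] out:-; in:P1
Tick 2: [PARSE:P2(v=18,ok=F), VALIDATE:P1(v=20,ok=F), TRANSFORM:-, EMIT:-] out:-; in:P2
Tick 3: [PARSE:P3(v=10,ok=F), VALIDATE:P2(v=18,ok=T), TRANSFORM:P1(v=0,ok=F), EMIT:-] out:-; in:P3
Tick 4: [PARSE:P4(v=5,ok=F), VALIDATE:P3(v=10,ok=F), TRANSFORM:P2(v=90,ok=T), EMIT:P1(v=0,ok=F)] out:-; in:P4
Tick 5: [PARSE:P5(v=17,ok=F), VALIDATE:P4(v=5,ok=T), TRANSFORM:P3(v=0,ok=F), EMIT:P2(v=90,ok=T)] out:P1(v=0); in:P5
Tick 6: [PARSE:-, VALIDATE:P5(v=17,ok=F), TRANSFORM:P4(v=25,ok=T), EMIT:P3(v=0,ok=F)] out:P2(v=90); in:-
Tick 7: [PARSE:-, VALIDATE:-, TRANSFORM:P5(v=0,ok=F), EMIT:P4(v=25,ok=T)] out:P3(v=0); in:-
Tick 8: [PARSE:-, VALIDATE:-, TRANSFORM:-, EMIT:P5(v=0,ok=F)] out:P4(v=25); in:-
Tick 9: [PARSE:-, VALIDATE:-, TRANSFORM:-, EMIT:-] out:P5(v=0); in:-
P3: arrives tick 3, valid=False (id=3, id%2=1), emit tick 7, final value 0

Answer: 7 0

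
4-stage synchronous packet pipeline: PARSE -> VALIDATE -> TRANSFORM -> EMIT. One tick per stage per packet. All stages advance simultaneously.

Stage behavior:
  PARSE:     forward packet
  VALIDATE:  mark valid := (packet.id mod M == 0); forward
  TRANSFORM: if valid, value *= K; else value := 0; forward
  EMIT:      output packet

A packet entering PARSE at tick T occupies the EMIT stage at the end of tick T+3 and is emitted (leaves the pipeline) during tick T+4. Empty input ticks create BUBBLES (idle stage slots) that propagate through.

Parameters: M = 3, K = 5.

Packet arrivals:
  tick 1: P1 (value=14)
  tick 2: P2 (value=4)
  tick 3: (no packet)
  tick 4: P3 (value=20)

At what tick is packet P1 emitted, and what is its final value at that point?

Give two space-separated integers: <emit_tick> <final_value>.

Tick 1: [PARSE:P1(v=14,ok=F), VALIDATE:-, TRANSFORM:-, EMIT:-] out:-; in:P1
Tick 2: [PARSE:P2(v=4,ok=F), VALIDATE:P1(v=14,ok=F), TRANSFORM:-, EMIT:-] out:-; in:P2
Tick 3: [PARSE:-, VALIDATE:P2(v=4,ok=F), TRANSFORM:P1(v=0,ok=F), EMIT:-] out:-; in:-
Tick 4: [PARSE:P3(v=20,ok=F), VALIDATE:-, TRANSFORM:P2(v=0,ok=F), EMIT:P1(v=0,ok=F)] out:-; in:P3
Tick 5: [PARSE:-, VALIDATE:P3(v=20,ok=T), TRANSFORM:-, EMIT:P2(v=0,ok=F)] out:P1(v=0); in:-
Tick 6: [PARSE:-, VALIDATE:-, TRANSFORM:P3(v=100,ok=T), EMIT:-] out:P2(v=0); in:-
Tick 7: [PARSE:-, VALIDATE:-, TRANSFORM:-, EMIT:P3(v=100,ok=T)] out:-; in:-
Tick 8: [PARSE:-, VALIDATE:-, TRANSFORM:-, EMIT:-] out:P3(v=100); in:-
P1: arrives tick 1, valid=False (id=1, id%3=1), emit tick 5, final value 0

Answer: 5 0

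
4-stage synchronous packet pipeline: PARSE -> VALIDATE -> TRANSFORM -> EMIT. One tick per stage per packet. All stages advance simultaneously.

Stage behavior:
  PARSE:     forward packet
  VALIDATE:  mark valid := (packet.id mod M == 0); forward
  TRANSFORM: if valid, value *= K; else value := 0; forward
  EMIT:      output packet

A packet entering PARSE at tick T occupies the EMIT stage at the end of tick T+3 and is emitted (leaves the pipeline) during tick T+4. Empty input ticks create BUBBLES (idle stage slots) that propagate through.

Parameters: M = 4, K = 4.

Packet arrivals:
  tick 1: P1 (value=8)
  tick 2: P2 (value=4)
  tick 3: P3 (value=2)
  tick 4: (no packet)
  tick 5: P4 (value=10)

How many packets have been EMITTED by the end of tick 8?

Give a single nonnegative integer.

Answer: 3

Derivation:
Tick 1: [PARSE:P1(v=8,ok=F), VALIDATE:-, TRANSFORM:-, EMIT:-] out:-; in:P1
Tick 2: [PARSE:P2(v=4,ok=F), VALIDATE:P1(v=8,ok=F), TRANSFORM:-, EMIT:-] out:-; in:P2
Tick 3: [PARSE:P3(v=2,ok=F), VALIDATE:P2(v=4,ok=F), TRANSFORM:P1(v=0,ok=F), EMIT:-] out:-; in:P3
Tick 4: [PARSE:-, VALIDATE:P3(v=2,ok=F), TRANSFORM:P2(v=0,ok=F), EMIT:P1(v=0,ok=F)] out:-; in:-
Tick 5: [PARSE:P4(v=10,ok=F), VALIDATE:-, TRANSFORM:P3(v=0,ok=F), EMIT:P2(v=0,ok=F)] out:P1(v=0); in:P4
Tick 6: [PARSE:-, VALIDATE:P4(v=10,ok=T), TRANSFORM:-, EMIT:P3(v=0,ok=F)] out:P2(v=0); in:-
Tick 7: [PARSE:-, VALIDATE:-, TRANSFORM:P4(v=40,ok=T), EMIT:-] out:P3(v=0); in:-
Tick 8: [PARSE:-, VALIDATE:-, TRANSFORM:-, EMIT:P4(v=40,ok=T)] out:-; in:-
Emitted by tick 8: ['P1', 'P2', 'P3']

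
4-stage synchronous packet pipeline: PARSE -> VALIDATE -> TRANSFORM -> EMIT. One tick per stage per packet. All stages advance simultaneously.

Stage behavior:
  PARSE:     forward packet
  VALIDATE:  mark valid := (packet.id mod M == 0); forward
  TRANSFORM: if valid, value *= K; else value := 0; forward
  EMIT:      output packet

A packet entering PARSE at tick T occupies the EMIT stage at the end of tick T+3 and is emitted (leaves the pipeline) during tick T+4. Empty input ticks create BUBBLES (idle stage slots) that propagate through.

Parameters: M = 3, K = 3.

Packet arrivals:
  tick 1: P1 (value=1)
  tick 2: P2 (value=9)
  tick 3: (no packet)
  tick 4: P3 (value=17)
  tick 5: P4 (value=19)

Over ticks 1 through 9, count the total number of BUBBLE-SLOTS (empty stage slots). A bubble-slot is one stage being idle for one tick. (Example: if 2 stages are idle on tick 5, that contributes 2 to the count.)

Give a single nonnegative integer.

Answer: 20

Derivation:
Tick 1: [PARSE:P1(v=1,ok=F), VALIDATE:-, TRANSFORM:-, EMIT:-] out:-; bubbles=3
Tick 2: [PARSE:P2(v=9,ok=F), VALIDATE:P1(v=1,ok=F), TRANSFORM:-, EMIT:-] out:-; bubbles=2
Tick 3: [PARSE:-, VALIDATE:P2(v=9,ok=F), TRANSFORM:P1(v=0,ok=F), EMIT:-] out:-; bubbles=2
Tick 4: [PARSE:P3(v=17,ok=F), VALIDATE:-, TRANSFORM:P2(v=0,ok=F), EMIT:P1(v=0,ok=F)] out:-; bubbles=1
Tick 5: [PARSE:P4(v=19,ok=F), VALIDATE:P3(v=17,ok=T), TRANSFORM:-, EMIT:P2(v=0,ok=F)] out:P1(v=0); bubbles=1
Tick 6: [PARSE:-, VALIDATE:P4(v=19,ok=F), TRANSFORM:P3(v=51,ok=T), EMIT:-] out:P2(v=0); bubbles=2
Tick 7: [PARSE:-, VALIDATE:-, TRANSFORM:P4(v=0,ok=F), EMIT:P3(v=51,ok=T)] out:-; bubbles=2
Tick 8: [PARSE:-, VALIDATE:-, TRANSFORM:-, EMIT:P4(v=0,ok=F)] out:P3(v=51); bubbles=3
Tick 9: [PARSE:-, VALIDATE:-, TRANSFORM:-, EMIT:-] out:P4(v=0); bubbles=4
Total bubble-slots: 20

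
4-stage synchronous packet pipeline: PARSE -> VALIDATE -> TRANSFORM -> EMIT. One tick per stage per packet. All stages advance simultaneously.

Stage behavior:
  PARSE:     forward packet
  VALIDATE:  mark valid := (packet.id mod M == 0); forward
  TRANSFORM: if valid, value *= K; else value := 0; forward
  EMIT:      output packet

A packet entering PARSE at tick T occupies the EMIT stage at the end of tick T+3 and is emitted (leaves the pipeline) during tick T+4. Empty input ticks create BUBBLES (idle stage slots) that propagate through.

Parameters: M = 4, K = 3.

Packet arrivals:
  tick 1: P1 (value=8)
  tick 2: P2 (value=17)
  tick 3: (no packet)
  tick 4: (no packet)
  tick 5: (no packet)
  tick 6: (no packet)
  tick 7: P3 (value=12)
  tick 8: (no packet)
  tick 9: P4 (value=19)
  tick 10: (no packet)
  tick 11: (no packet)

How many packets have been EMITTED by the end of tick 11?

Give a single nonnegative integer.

Tick 1: [PARSE:P1(v=8,ok=F), VALIDATE:-, TRANSFORM:-, EMIT:-] out:-; in:P1
Tick 2: [PARSE:P2(v=17,ok=F), VALIDATE:P1(v=8,ok=F), TRANSFORM:-, EMIT:-] out:-; in:P2
Tick 3: [PARSE:-, VALIDATE:P2(v=17,ok=F), TRANSFORM:P1(v=0,ok=F), EMIT:-] out:-; in:-
Tick 4: [PARSE:-, VALIDATE:-, TRANSFORM:P2(v=0,ok=F), EMIT:P1(v=0,ok=F)] out:-; in:-
Tick 5: [PARSE:-, VALIDATE:-, TRANSFORM:-, EMIT:P2(v=0,ok=F)] out:P1(v=0); in:-
Tick 6: [PARSE:-, VALIDATE:-, TRANSFORM:-, EMIT:-] out:P2(v=0); in:-
Tick 7: [PARSE:P3(v=12,ok=F), VALIDATE:-, TRANSFORM:-, EMIT:-] out:-; in:P3
Tick 8: [PARSE:-, VALIDATE:P3(v=12,ok=F), TRANSFORM:-, EMIT:-] out:-; in:-
Tick 9: [PARSE:P4(v=19,ok=F), VALIDATE:-, TRANSFORM:P3(v=0,ok=F), EMIT:-] out:-; in:P4
Tick 10: [PARSE:-, VALIDATE:P4(v=19,ok=T), TRANSFORM:-, EMIT:P3(v=0,ok=F)] out:-; in:-
Tick 11: [PARSE:-, VALIDATE:-, TRANSFORM:P4(v=57,ok=T), EMIT:-] out:P3(v=0); in:-
Emitted by tick 11: ['P1', 'P2', 'P3']

Answer: 3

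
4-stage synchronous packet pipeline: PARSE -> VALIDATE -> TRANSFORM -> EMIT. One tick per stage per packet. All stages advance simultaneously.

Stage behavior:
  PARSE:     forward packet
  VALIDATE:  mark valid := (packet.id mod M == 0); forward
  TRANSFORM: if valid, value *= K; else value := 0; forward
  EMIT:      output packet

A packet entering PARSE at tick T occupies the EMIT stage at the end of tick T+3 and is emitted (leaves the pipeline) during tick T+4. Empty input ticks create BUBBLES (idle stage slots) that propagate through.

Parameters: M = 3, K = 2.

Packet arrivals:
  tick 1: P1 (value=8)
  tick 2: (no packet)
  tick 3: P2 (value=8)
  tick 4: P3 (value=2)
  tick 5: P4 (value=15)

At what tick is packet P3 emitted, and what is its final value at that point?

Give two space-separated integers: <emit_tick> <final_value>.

Tick 1: [PARSE:P1(v=8,ok=F), VALIDATE:-, TRANSFORM:-, EMIT:-] out:-; in:P1
Tick 2: [PARSE:-, VALIDATE:P1(v=8,ok=F), TRANSFORM:-, EMIT:-] out:-; in:-
Tick 3: [PARSE:P2(v=8,ok=F), VALIDATE:-, TRANSFORM:P1(v=0,ok=F), EMIT:-] out:-; in:P2
Tick 4: [PARSE:P3(v=2,ok=F), VALIDATE:P2(v=8,ok=F), TRANSFORM:-, EMIT:P1(v=0,ok=F)] out:-; in:P3
Tick 5: [PARSE:P4(v=15,ok=F), VALIDATE:P3(v=2,ok=T), TRANSFORM:P2(v=0,ok=F), EMIT:-] out:P1(v=0); in:P4
Tick 6: [PARSE:-, VALIDATE:P4(v=15,ok=F), TRANSFORM:P3(v=4,ok=T), EMIT:P2(v=0,ok=F)] out:-; in:-
Tick 7: [PARSE:-, VALIDATE:-, TRANSFORM:P4(v=0,ok=F), EMIT:P3(v=4,ok=T)] out:P2(v=0); in:-
Tick 8: [PARSE:-, VALIDATE:-, TRANSFORM:-, EMIT:P4(v=0,ok=F)] out:P3(v=4); in:-
Tick 9: [PARSE:-, VALIDATE:-, TRANSFORM:-, EMIT:-] out:P4(v=0); in:-
P3: arrives tick 4, valid=True (id=3, id%3=0), emit tick 8, final value 4

Answer: 8 4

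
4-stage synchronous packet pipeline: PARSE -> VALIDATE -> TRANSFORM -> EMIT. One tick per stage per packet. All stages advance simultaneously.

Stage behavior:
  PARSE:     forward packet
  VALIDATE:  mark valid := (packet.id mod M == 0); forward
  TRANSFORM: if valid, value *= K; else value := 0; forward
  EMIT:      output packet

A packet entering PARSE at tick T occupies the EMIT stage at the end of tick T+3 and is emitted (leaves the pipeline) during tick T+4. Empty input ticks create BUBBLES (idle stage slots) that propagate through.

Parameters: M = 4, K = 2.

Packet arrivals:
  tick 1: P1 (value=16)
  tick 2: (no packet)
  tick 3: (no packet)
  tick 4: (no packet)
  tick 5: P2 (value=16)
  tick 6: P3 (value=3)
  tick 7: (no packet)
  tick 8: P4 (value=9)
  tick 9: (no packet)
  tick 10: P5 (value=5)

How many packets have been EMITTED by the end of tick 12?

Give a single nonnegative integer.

Answer: 4

Derivation:
Tick 1: [PARSE:P1(v=16,ok=F), VALIDATE:-, TRANSFORM:-, EMIT:-] out:-; in:P1
Tick 2: [PARSE:-, VALIDATE:P1(v=16,ok=F), TRANSFORM:-, EMIT:-] out:-; in:-
Tick 3: [PARSE:-, VALIDATE:-, TRANSFORM:P1(v=0,ok=F), EMIT:-] out:-; in:-
Tick 4: [PARSE:-, VALIDATE:-, TRANSFORM:-, EMIT:P1(v=0,ok=F)] out:-; in:-
Tick 5: [PARSE:P2(v=16,ok=F), VALIDATE:-, TRANSFORM:-, EMIT:-] out:P1(v=0); in:P2
Tick 6: [PARSE:P3(v=3,ok=F), VALIDATE:P2(v=16,ok=F), TRANSFORM:-, EMIT:-] out:-; in:P3
Tick 7: [PARSE:-, VALIDATE:P3(v=3,ok=F), TRANSFORM:P2(v=0,ok=F), EMIT:-] out:-; in:-
Tick 8: [PARSE:P4(v=9,ok=F), VALIDATE:-, TRANSFORM:P3(v=0,ok=F), EMIT:P2(v=0,ok=F)] out:-; in:P4
Tick 9: [PARSE:-, VALIDATE:P4(v=9,ok=T), TRANSFORM:-, EMIT:P3(v=0,ok=F)] out:P2(v=0); in:-
Tick 10: [PARSE:P5(v=5,ok=F), VALIDATE:-, TRANSFORM:P4(v=18,ok=T), EMIT:-] out:P3(v=0); in:P5
Tick 11: [PARSE:-, VALIDATE:P5(v=5,ok=F), TRANSFORM:-, EMIT:P4(v=18,ok=T)] out:-; in:-
Tick 12: [PARSE:-, VALIDATE:-, TRANSFORM:P5(v=0,ok=F), EMIT:-] out:P4(v=18); in:-
Emitted by tick 12: ['P1', 'P2', 'P3', 'P4']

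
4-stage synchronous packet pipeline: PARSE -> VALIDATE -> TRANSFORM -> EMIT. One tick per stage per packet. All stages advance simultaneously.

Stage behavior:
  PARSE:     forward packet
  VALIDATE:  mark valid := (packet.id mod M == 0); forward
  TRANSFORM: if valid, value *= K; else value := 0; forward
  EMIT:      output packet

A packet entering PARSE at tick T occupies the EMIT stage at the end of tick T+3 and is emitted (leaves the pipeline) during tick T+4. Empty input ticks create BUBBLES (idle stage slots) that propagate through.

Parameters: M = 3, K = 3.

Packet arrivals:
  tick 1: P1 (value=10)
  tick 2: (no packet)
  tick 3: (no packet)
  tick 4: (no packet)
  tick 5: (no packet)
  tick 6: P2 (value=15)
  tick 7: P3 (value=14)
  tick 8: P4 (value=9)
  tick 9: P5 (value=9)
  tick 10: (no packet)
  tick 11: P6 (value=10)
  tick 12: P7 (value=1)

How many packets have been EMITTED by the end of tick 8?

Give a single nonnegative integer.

Tick 1: [PARSE:P1(v=10,ok=F), VALIDATE:-, TRANSFORM:-, EMIT:-] out:-; in:P1
Tick 2: [PARSE:-, VALIDATE:P1(v=10,ok=F), TRANSFORM:-, EMIT:-] out:-; in:-
Tick 3: [PARSE:-, VALIDATE:-, TRANSFORM:P1(v=0,ok=F), EMIT:-] out:-; in:-
Tick 4: [PARSE:-, VALIDATE:-, TRANSFORM:-, EMIT:P1(v=0,ok=F)] out:-; in:-
Tick 5: [PARSE:-, VALIDATE:-, TRANSFORM:-, EMIT:-] out:P1(v=0); in:-
Tick 6: [PARSE:P2(v=15,ok=F), VALIDATE:-, TRANSFORM:-, EMIT:-] out:-; in:P2
Tick 7: [PARSE:P3(v=14,ok=F), VALIDATE:P2(v=15,ok=F), TRANSFORM:-, EMIT:-] out:-; in:P3
Tick 8: [PARSE:P4(v=9,ok=F), VALIDATE:P3(v=14,ok=T), TRANSFORM:P2(v=0,ok=F), EMIT:-] out:-; in:P4
Emitted by tick 8: ['P1']

Answer: 1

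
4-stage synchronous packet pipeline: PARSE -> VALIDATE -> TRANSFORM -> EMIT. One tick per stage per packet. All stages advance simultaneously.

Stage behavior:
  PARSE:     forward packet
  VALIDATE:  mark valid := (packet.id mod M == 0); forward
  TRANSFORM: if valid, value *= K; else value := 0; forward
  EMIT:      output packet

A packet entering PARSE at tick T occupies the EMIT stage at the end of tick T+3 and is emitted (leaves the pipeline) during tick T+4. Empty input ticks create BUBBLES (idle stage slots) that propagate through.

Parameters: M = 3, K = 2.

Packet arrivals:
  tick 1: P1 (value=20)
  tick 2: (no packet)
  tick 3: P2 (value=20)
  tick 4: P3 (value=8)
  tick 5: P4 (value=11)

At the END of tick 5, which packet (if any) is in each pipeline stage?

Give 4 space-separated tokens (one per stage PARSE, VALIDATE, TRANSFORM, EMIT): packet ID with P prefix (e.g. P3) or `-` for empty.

Tick 1: [PARSE:P1(v=20,ok=F), VALIDATE:-, TRANSFORM:-, EMIT:-] out:-; in:P1
Tick 2: [PARSE:-, VALIDATE:P1(v=20,ok=F), TRANSFORM:-, EMIT:-] out:-; in:-
Tick 3: [PARSE:P2(v=20,ok=F), VALIDATE:-, TRANSFORM:P1(v=0,ok=F), EMIT:-] out:-; in:P2
Tick 4: [PARSE:P3(v=8,ok=F), VALIDATE:P2(v=20,ok=F), TRANSFORM:-, EMIT:P1(v=0,ok=F)] out:-; in:P3
Tick 5: [PARSE:P4(v=11,ok=F), VALIDATE:P3(v=8,ok=T), TRANSFORM:P2(v=0,ok=F), EMIT:-] out:P1(v=0); in:P4
At end of tick 5: ['P4', 'P3', 'P2', '-']

Answer: P4 P3 P2 -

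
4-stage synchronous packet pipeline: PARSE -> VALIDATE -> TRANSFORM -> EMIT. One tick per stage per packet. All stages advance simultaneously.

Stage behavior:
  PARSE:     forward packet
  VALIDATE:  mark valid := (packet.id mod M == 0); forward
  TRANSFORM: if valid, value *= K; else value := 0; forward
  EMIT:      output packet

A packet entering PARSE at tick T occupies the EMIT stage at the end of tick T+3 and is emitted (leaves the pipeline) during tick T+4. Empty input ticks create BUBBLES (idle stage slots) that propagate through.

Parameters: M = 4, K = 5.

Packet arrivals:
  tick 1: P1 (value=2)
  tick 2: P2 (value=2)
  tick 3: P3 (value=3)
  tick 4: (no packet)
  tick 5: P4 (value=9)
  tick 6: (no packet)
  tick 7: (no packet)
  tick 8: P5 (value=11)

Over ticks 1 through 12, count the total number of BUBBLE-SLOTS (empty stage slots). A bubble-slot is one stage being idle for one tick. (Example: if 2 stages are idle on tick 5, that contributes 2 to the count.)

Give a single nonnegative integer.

Tick 1: [PARSE:P1(v=2,ok=F), VALIDATE:-, TRANSFORM:-, EMIT:-] out:-; bubbles=3
Tick 2: [PARSE:P2(v=2,ok=F), VALIDATE:P1(v=2,ok=F), TRANSFORM:-, EMIT:-] out:-; bubbles=2
Tick 3: [PARSE:P3(v=3,ok=F), VALIDATE:P2(v=2,ok=F), TRANSFORM:P1(v=0,ok=F), EMIT:-] out:-; bubbles=1
Tick 4: [PARSE:-, VALIDATE:P3(v=3,ok=F), TRANSFORM:P2(v=0,ok=F), EMIT:P1(v=0,ok=F)] out:-; bubbles=1
Tick 5: [PARSE:P4(v=9,ok=F), VALIDATE:-, TRANSFORM:P3(v=0,ok=F), EMIT:P2(v=0,ok=F)] out:P1(v=0); bubbles=1
Tick 6: [PARSE:-, VALIDATE:P4(v=9,ok=T), TRANSFORM:-, EMIT:P3(v=0,ok=F)] out:P2(v=0); bubbles=2
Tick 7: [PARSE:-, VALIDATE:-, TRANSFORM:P4(v=45,ok=T), EMIT:-] out:P3(v=0); bubbles=3
Tick 8: [PARSE:P5(v=11,ok=F), VALIDATE:-, TRANSFORM:-, EMIT:P4(v=45,ok=T)] out:-; bubbles=2
Tick 9: [PARSE:-, VALIDATE:P5(v=11,ok=F), TRANSFORM:-, EMIT:-] out:P4(v=45); bubbles=3
Tick 10: [PARSE:-, VALIDATE:-, TRANSFORM:P5(v=0,ok=F), EMIT:-] out:-; bubbles=3
Tick 11: [PARSE:-, VALIDATE:-, TRANSFORM:-, EMIT:P5(v=0,ok=F)] out:-; bubbles=3
Tick 12: [PARSE:-, VALIDATE:-, TRANSFORM:-, EMIT:-] out:P5(v=0); bubbles=4
Total bubble-slots: 28

Answer: 28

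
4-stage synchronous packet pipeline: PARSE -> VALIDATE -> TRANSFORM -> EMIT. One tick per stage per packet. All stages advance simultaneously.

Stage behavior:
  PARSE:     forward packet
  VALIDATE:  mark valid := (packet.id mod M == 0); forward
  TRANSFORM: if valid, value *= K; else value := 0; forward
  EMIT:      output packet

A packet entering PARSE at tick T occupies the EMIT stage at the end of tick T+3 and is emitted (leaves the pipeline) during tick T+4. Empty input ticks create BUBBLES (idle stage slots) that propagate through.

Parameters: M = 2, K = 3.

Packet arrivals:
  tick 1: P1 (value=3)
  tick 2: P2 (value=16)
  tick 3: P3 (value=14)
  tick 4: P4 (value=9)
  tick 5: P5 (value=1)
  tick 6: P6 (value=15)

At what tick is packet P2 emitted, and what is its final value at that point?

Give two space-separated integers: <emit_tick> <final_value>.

Answer: 6 48

Derivation:
Tick 1: [PARSE:P1(v=3,ok=F), VALIDATE:-, TRANSFORM:-, EMIT:-] out:-; in:P1
Tick 2: [PARSE:P2(v=16,ok=F), VALIDATE:P1(v=3,ok=F), TRANSFORM:-, EMIT:-] out:-; in:P2
Tick 3: [PARSE:P3(v=14,ok=F), VALIDATE:P2(v=16,ok=T), TRANSFORM:P1(v=0,ok=F), EMIT:-] out:-; in:P3
Tick 4: [PARSE:P4(v=9,ok=F), VALIDATE:P3(v=14,ok=F), TRANSFORM:P2(v=48,ok=T), EMIT:P1(v=0,ok=F)] out:-; in:P4
Tick 5: [PARSE:P5(v=1,ok=F), VALIDATE:P4(v=9,ok=T), TRANSFORM:P3(v=0,ok=F), EMIT:P2(v=48,ok=T)] out:P1(v=0); in:P5
Tick 6: [PARSE:P6(v=15,ok=F), VALIDATE:P5(v=1,ok=F), TRANSFORM:P4(v=27,ok=T), EMIT:P3(v=0,ok=F)] out:P2(v=48); in:P6
Tick 7: [PARSE:-, VALIDATE:P6(v=15,ok=T), TRANSFORM:P5(v=0,ok=F), EMIT:P4(v=27,ok=T)] out:P3(v=0); in:-
Tick 8: [PARSE:-, VALIDATE:-, TRANSFORM:P6(v=45,ok=T), EMIT:P5(v=0,ok=F)] out:P4(v=27); in:-
Tick 9: [PARSE:-, VALIDATE:-, TRANSFORM:-, EMIT:P6(v=45,ok=T)] out:P5(v=0); in:-
Tick 10: [PARSE:-, VALIDATE:-, TRANSFORM:-, EMIT:-] out:P6(v=45); in:-
P2: arrives tick 2, valid=True (id=2, id%2=0), emit tick 6, final value 48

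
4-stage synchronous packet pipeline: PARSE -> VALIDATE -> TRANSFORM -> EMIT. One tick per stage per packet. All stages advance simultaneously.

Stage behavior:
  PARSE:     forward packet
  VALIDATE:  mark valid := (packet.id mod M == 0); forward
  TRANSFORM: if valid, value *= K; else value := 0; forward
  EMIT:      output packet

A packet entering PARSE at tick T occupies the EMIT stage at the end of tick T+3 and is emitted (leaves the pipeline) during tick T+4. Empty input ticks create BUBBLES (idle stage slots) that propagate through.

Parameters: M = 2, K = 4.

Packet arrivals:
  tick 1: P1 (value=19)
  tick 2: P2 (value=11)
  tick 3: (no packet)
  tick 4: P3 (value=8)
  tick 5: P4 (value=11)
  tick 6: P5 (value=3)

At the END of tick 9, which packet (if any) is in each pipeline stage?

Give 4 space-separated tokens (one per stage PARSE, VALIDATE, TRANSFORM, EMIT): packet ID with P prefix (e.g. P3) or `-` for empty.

Tick 1: [PARSE:P1(v=19,ok=F), VALIDATE:-, TRANSFORM:-, EMIT:-] out:-; in:P1
Tick 2: [PARSE:P2(v=11,ok=F), VALIDATE:P1(v=19,ok=F), TRANSFORM:-, EMIT:-] out:-; in:P2
Tick 3: [PARSE:-, VALIDATE:P2(v=11,ok=T), TRANSFORM:P1(v=0,ok=F), EMIT:-] out:-; in:-
Tick 4: [PARSE:P3(v=8,ok=F), VALIDATE:-, TRANSFORM:P2(v=44,ok=T), EMIT:P1(v=0,ok=F)] out:-; in:P3
Tick 5: [PARSE:P4(v=11,ok=F), VALIDATE:P3(v=8,ok=F), TRANSFORM:-, EMIT:P2(v=44,ok=T)] out:P1(v=0); in:P4
Tick 6: [PARSE:P5(v=3,ok=F), VALIDATE:P4(v=11,ok=T), TRANSFORM:P3(v=0,ok=F), EMIT:-] out:P2(v=44); in:P5
Tick 7: [PARSE:-, VALIDATE:P5(v=3,ok=F), TRANSFORM:P4(v=44,ok=T), EMIT:P3(v=0,ok=F)] out:-; in:-
Tick 8: [PARSE:-, VALIDATE:-, TRANSFORM:P5(v=0,ok=F), EMIT:P4(v=44,ok=T)] out:P3(v=0); in:-
Tick 9: [PARSE:-, VALIDATE:-, TRANSFORM:-, EMIT:P5(v=0,ok=F)] out:P4(v=44); in:-
At end of tick 9: ['-', '-', '-', 'P5']

Answer: - - - P5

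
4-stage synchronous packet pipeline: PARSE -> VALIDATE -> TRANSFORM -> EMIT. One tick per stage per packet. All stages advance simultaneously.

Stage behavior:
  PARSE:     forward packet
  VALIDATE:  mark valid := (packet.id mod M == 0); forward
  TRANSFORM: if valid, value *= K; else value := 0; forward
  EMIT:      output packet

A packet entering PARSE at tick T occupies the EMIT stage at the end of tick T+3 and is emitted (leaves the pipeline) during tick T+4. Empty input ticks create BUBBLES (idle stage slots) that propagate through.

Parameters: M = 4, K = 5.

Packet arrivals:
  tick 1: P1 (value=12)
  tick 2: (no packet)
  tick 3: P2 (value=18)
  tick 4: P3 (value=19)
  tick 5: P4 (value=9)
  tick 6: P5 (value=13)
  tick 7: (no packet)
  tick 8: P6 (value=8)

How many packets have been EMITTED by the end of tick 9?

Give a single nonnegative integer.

Answer: 4

Derivation:
Tick 1: [PARSE:P1(v=12,ok=F), VALIDATE:-, TRANSFORM:-, EMIT:-] out:-; in:P1
Tick 2: [PARSE:-, VALIDATE:P1(v=12,ok=F), TRANSFORM:-, EMIT:-] out:-; in:-
Tick 3: [PARSE:P2(v=18,ok=F), VALIDATE:-, TRANSFORM:P1(v=0,ok=F), EMIT:-] out:-; in:P2
Tick 4: [PARSE:P3(v=19,ok=F), VALIDATE:P2(v=18,ok=F), TRANSFORM:-, EMIT:P1(v=0,ok=F)] out:-; in:P3
Tick 5: [PARSE:P4(v=9,ok=F), VALIDATE:P3(v=19,ok=F), TRANSFORM:P2(v=0,ok=F), EMIT:-] out:P1(v=0); in:P4
Tick 6: [PARSE:P5(v=13,ok=F), VALIDATE:P4(v=9,ok=T), TRANSFORM:P3(v=0,ok=F), EMIT:P2(v=0,ok=F)] out:-; in:P5
Tick 7: [PARSE:-, VALIDATE:P5(v=13,ok=F), TRANSFORM:P4(v=45,ok=T), EMIT:P3(v=0,ok=F)] out:P2(v=0); in:-
Tick 8: [PARSE:P6(v=8,ok=F), VALIDATE:-, TRANSFORM:P5(v=0,ok=F), EMIT:P4(v=45,ok=T)] out:P3(v=0); in:P6
Tick 9: [PARSE:-, VALIDATE:P6(v=8,ok=F), TRANSFORM:-, EMIT:P5(v=0,ok=F)] out:P4(v=45); in:-
Emitted by tick 9: ['P1', 'P2', 'P3', 'P4']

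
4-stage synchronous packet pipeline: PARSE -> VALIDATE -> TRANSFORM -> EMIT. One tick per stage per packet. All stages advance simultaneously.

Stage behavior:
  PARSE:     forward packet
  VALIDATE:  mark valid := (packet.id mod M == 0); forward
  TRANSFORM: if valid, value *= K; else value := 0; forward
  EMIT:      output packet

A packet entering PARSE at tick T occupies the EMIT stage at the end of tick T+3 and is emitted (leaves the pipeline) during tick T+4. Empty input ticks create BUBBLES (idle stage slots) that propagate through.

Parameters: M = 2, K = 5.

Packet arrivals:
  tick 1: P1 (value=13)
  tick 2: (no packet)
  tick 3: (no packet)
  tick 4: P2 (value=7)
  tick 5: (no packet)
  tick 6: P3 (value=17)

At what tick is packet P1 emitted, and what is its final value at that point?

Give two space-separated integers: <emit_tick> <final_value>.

Answer: 5 0

Derivation:
Tick 1: [PARSE:P1(v=13,ok=F), VALIDATE:-, TRANSFORM:-, EMIT:-] out:-; in:P1
Tick 2: [PARSE:-, VALIDATE:P1(v=13,ok=F), TRANSFORM:-, EMIT:-] out:-; in:-
Tick 3: [PARSE:-, VALIDATE:-, TRANSFORM:P1(v=0,ok=F), EMIT:-] out:-; in:-
Tick 4: [PARSE:P2(v=7,ok=F), VALIDATE:-, TRANSFORM:-, EMIT:P1(v=0,ok=F)] out:-; in:P2
Tick 5: [PARSE:-, VALIDATE:P2(v=7,ok=T), TRANSFORM:-, EMIT:-] out:P1(v=0); in:-
Tick 6: [PARSE:P3(v=17,ok=F), VALIDATE:-, TRANSFORM:P2(v=35,ok=T), EMIT:-] out:-; in:P3
Tick 7: [PARSE:-, VALIDATE:P3(v=17,ok=F), TRANSFORM:-, EMIT:P2(v=35,ok=T)] out:-; in:-
Tick 8: [PARSE:-, VALIDATE:-, TRANSFORM:P3(v=0,ok=F), EMIT:-] out:P2(v=35); in:-
Tick 9: [PARSE:-, VALIDATE:-, TRANSFORM:-, EMIT:P3(v=0,ok=F)] out:-; in:-
Tick 10: [PARSE:-, VALIDATE:-, TRANSFORM:-, EMIT:-] out:P3(v=0); in:-
P1: arrives tick 1, valid=False (id=1, id%2=1), emit tick 5, final value 0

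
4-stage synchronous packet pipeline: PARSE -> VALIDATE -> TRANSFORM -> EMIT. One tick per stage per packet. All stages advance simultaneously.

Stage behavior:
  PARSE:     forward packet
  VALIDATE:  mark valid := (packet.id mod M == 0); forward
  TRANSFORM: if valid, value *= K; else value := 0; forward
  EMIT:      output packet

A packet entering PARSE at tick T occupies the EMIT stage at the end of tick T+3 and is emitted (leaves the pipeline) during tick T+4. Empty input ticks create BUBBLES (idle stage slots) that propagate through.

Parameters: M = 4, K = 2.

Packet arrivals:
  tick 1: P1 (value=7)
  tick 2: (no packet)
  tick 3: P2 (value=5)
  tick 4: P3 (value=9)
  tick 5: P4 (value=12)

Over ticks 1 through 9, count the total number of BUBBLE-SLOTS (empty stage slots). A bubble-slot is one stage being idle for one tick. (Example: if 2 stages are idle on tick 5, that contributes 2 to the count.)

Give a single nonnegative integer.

Tick 1: [PARSE:P1(v=7,ok=F), VALIDATE:-, TRANSFORM:-, EMIT:-] out:-; bubbles=3
Tick 2: [PARSE:-, VALIDATE:P1(v=7,ok=F), TRANSFORM:-, EMIT:-] out:-; bubbles=3
Tick 3: [PARSE:P2(v=5,ok=F), VALIDATE:-, TRANSFORM:P1(v=0,ok=F), EMIT:-] out:-; bubbles=2
Tick 4: [PARSE:P3(v=9,ok=F), VALIDATE:P2(v=5,ok=F), TRANSFORM:-, EMIT:P1(v=0,ok=F)] out:-; bubbles=1
Tick 5: [PARSE:P4(v=12,ok=F), VALIDATE:P3(v=9,ok=F), TRANSFORM:P2(v=0,ok=F), EMIT:-] out:P1(v=0); bubbles=1
Tick 6: [PARSE:-, VALIDATE:P4(v=12,ok=T), TRANSFORM:P3(v=0,ok=F), EMIT:P2(v=0,ok=F)] out:-; bubbles=1
Tick 7: [PARSE:-, VALIDATE:-, TRANSFORM:P4(v=24,ok=T), EMIT:P3(v=0,ok=F)] out:P2(v=0); bubbles=2
Tick 8: [PARSE:-, VALIDATE:-, TRANSFORM:-, EMIT:P4(v=24,ok=T)] out:P3(v=0); bubbles=3
Tick 9: [PARSE:-, VALIDATE:-, TRANSFORM:-, EMIT:-] out:P4(v=24); bubbles=4
Total bubble-slots: 20

Answer: 20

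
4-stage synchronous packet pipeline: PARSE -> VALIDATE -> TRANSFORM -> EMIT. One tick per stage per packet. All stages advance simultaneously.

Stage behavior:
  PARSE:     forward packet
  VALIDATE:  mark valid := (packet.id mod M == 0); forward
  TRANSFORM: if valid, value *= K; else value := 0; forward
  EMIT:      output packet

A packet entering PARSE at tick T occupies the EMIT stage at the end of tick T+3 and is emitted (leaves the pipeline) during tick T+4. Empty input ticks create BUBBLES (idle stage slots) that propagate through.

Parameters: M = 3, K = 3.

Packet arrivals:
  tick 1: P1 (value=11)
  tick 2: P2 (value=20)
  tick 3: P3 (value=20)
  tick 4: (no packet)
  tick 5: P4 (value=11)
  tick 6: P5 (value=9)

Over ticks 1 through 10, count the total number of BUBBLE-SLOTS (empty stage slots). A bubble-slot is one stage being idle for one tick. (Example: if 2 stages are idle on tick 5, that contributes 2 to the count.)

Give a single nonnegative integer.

Answer: 20

Derivation:
Tick 1: [PARSE:P1(v=11,ok=F), VALIDATE:-, TRANSFORM:-, EMIT:-] out:-; bubbles=3
Tick 2: [PARSE:P2(v=20,ok=F), VALIDATE:P1(v=11,ok=F), TRANSFORM:-, EMIT:-] out:-; bubbles=2
Tick 3: [PARSE:P3(v=20,ok=F), VALIDATE:P2(v=20,ok=F), TRANSFORM:P1(v=0,ok=F), EMIT:-] out:-; bubbles=1
Tick 4: [PARSE:-, VALIDATE:P3(v=20,ok=T), TRANSFORM:P2(v=0,ok=F), EMIT:P1(v=0,ok=F)] out:-; bubbles=1
Tick 5: [PARSE:P4(v=11,ok=F), VALIDATE:-, TRANSFORM:P3(v=60,ok=T), EMIT:P2(v=0,ok=F)] out:P1(v=0); bubbles=1
Tick 6: [PARSE:P5(v=9,ok=F), VALIDATE:P4(v=11,ok=F), TRANSFORM:-, EMIT:P3(v=60,ok=T)] out:P2(v=0); bubbles=1
Tick 7: [PARSE:-, VALIDATE:P5(v=9,ok=F), TRANSFORM:P4(v=0,ok=F), EMIT:-] out:P3(v=60); bubbles=2
Tick 8: [PARSE:-, VALIDATE:-, TRANSFORM:P5(v=0,ok=F), EMIT:P4(v=0,ok=F)] out:-; bubbles=2
Tick 9: [PARSE:-, VALIDATE:-, TRANSFORM:-, EMIT:P5(v=0,ok=F)] out:P4(v=0); bubbles=3
Tick 10: [PARSE:-, VALIDATE:-, TRANSFORM:-, EMIT:-] out:P5(v=0); bubbles=4
Total bubble-slots: 20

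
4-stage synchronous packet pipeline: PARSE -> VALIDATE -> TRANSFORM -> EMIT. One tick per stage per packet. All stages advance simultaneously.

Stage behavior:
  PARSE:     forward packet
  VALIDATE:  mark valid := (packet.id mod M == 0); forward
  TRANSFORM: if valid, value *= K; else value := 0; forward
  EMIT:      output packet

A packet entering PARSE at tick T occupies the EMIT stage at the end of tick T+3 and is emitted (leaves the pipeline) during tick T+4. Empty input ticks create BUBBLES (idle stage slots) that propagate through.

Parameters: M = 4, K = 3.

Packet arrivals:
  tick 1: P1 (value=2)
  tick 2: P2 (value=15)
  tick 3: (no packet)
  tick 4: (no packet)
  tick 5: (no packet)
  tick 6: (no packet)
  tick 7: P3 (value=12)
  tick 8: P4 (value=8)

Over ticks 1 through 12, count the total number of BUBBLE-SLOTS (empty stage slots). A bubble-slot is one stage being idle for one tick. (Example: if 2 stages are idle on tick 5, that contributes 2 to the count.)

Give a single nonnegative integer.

Answer: 32

Derivation:
Tick 1: [PARSE:P1(v=2,ok=F), VALIDATE:-, TRANSFORM:-, EMIT:-] out:-; bubbles=3
Tick 2: [PARSE:P2(v=15,ok=F), VALIDATE:P1(v=2,ok=F), TRANSFORM:-, EMIT:-] out:-; bubbles=2
Tick 3: [PARSE:-, VALIDATE:P2(v=15,ok=F), TRANSFORM:P1(v=0,ok=F), EMIT:-] out:-; bubbles=2
Tick 4: [PARSE:-, VALIDATE:-, TRANSFORM:P2(v=0,ok=F), EMIT:P1(v=0,ok=F)] out:-; bubbles=2
Tick 5: [PARSE:-, VALIDATE:-, TRANSFORM:-, EMIT:P2(v=0,ok=F)] out:P1(v=0); bubbles=3
Tick 6: [PARSE:-, VALIDATE:-, TRANSFORM:-, EMIT:-] out:P2(v=0); bubbles=4
Tick 7: [PARSE:P3(v=12,ok=F), VALIDATE:-, TRANSFORM:-, EMIT:-] out:-; bubbles=3
Tick 8: [PARSE:P4(v=8,ok=F), VALIDATE:P3(v=12,ok=F), TRANSFORM:-, EMIT:-] out:-; bubbles=2
Tick 9: [PARSE:-, VALIDATE:P4(v=8,ok=T), TRANSFORM:P3(v=0,ok=F), EMIT:-] out:-; bubbles=2
Tick 10: [PARSE:-, VALIDATE:-, TRANSFORM:P4(v=24,ok=T), EMIT:P3(v=0,ok=F)] out:-; bubbles=2
Tick 11: [PARSE:-, VALIDATE:-, TRANSFORM:-, EMIT:P4(v=24,ok=T)] out:P3(v=0); bubbles=3
Tick 12: [PARSE:-, VALIDATE:-, TRANSFORM:-, EMIT:-] out:P4(v=24); bubbles=4
Total bubble-slots: 32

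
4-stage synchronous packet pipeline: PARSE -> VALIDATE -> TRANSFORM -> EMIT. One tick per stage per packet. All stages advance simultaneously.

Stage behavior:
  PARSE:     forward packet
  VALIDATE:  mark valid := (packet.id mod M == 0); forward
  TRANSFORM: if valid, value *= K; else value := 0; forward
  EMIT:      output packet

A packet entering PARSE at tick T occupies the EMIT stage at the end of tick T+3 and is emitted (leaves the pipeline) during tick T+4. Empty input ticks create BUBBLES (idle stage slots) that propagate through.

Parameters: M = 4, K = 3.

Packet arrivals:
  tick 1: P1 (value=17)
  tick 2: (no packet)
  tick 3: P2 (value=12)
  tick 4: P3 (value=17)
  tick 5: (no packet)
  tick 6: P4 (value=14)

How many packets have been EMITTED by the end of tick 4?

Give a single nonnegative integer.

Tick 1: [PARSE:P1(v=17,ok=F), VALIDATE:-, TRANSFORM:-, EMIT:-] out:-; in:P1
Tick 2: [PARSE:-, VALIDATE:P1(v=17,ok=F), TRANSFORM:-, EMIT:-] out:-; in:-
Tick 3: [PARSE:P2(v=12,ok=F), VALIDATE:-, TRANSFORM:P1(v=0,ok=F), EMIT:-] out:-; in:P2
Tick 4: [PARSE:P3(v=17,ok=F), VALIDATE:P2(v=12,ok=F), TRANSFORM:-, EMIT:P1(v=0,ok=F)] out:-; in:P3
Emitted by tick 4: []

Answer: 0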